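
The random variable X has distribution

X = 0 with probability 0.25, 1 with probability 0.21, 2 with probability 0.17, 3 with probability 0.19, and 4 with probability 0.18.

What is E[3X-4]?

E[3X-4] = Σ (3x-4)·P(X=x)
 = (-4)·0.25 + (-1)·0.21 + 2·0.17 + 5·0.19 + 8·0.18
 = (-1) + (-0.21) + 0.34 + 0.95 + 1.44
 = 1.52

1.52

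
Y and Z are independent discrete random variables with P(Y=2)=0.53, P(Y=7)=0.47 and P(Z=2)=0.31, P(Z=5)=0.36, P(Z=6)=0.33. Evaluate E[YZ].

19.14

E[YZ] = Σ_y Σ_z yz · P(Y=y)P(Z=z)
 = 4·0.1643 + 10·0.1908 + 12·0.1749 + 14·0.1457 + 35·0.1692 + 42·0.1551
 = 0.6572 + 1.908 + 2.0988 + 2.0398 + 5.922 + 6.5142
 = 19.14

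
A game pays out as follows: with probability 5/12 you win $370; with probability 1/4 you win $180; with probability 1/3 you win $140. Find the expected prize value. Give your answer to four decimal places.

E[payout] = 370·5/12 + 180·1/4 + 140·1/3
 = 925/6 + 45 + 140/3
 = 1475/6

245.8333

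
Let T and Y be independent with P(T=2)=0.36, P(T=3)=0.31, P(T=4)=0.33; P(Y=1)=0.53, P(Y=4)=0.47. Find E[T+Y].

5.38

E[T+Y] = Σ_t Σ_y (t+y) · P(T=t)P(Y=y)
 = 3·0.1908 + 6·0.1692 + 4·0.1643 + 7·0.1457 + 5·0.1749 + 8·0.1551
 = 0.5724 + 1.0152 + 0.6572 + 1.0199 + 0.8745 + 1.2408
 = 5.38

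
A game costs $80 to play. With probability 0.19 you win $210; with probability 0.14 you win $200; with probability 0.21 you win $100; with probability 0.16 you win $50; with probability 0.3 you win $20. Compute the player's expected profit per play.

E[payout] = 210·0.19 + 200·0.14 + 100·0.21 + 50·0.16 + 20·0.3
 = 39.9 + 28 + 21 + 8 + 6
 = 102.9
Net = 102.9 - 80 = 22.9

22.9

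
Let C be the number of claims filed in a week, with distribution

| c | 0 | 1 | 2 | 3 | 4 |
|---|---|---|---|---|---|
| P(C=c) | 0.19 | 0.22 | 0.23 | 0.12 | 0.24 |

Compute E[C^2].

6.06

E[C^2] = Σ c^2·P(C=c)
 = 0·0.19 + 1·0.22 + 4·0.23 + 9·0.12 + 16·0.24
 = 0 + 0.22 + 0.92 + 1.08 + 3.84
 = 6.06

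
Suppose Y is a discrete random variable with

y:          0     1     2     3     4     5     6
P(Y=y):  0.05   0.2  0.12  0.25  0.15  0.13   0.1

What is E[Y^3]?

E[Y^3] = Σ y^3·P(Y=y)
 = 0·0.05 + 1·0.2 + 8·0.12 + 27·0.25 + 64·0.15 + 125·0.13 + 216·0.1
 = 0 + 0.2 + 0.96 + 6.75 + 9.6 + 16.25 + 21.6
 = 55.36

55.36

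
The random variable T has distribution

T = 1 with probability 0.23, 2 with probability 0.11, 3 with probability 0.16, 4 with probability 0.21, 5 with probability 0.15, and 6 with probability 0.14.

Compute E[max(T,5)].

E[max(T,5)] = Σ max(t,5)·P(T=t)
 = 5·0.23 + 5·0.11 + 5·0.16 + 5·0.21 + 5·0.15 + 6·0.14
 = 1.15 + 0.55 + 0.8 + 1.05 + 0.75 + 0.84
 = 5.14

5.14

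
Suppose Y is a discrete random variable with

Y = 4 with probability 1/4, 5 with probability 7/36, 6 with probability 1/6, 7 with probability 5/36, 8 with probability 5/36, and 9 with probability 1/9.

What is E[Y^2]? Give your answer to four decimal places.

E[Y^2] = Σ y^2·P(Y=y)
 = 16·1/4 + 25·7/36 + 36·1/6 + 49·5/36 + 64·5/36 + 81·1/9
 = 4 + 175/36 + 6 + 245/36 + 80/9 + 9
 = 356/9

39.5556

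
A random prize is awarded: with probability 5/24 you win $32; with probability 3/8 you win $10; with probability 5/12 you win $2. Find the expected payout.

E[payout] = 32·5/24 + 10·3/8 + 2·5/12
 = 20/3 + 15/4 + 5/6
 = 45/4

11.25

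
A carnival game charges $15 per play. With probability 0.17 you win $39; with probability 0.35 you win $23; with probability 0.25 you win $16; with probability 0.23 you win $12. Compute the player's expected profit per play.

E[payout] = 39·0.17 + 23·0.35 + 16·0.25 + 12·0.23
 = 6.63 + 8.05 + 4 + 2.76
 = 21.44
Net = 21.44 - 15 = 6.44

6.44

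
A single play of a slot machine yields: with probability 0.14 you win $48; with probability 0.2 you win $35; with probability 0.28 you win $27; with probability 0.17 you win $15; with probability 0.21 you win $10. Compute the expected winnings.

E[payout] = 48·0.14 + 35·0.2 + 27·0.28 + 15·0.17 + 10·0.21
 = 6.72 + 7 + 7.56 + 2.55 + 2.1
 = 25.93

25.93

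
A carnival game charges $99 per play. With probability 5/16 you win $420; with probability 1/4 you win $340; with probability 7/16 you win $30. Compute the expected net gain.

130.375

E[payout] = 420·5/16 + 340·1/4 + 30·7/16
 = 525/4 + 85 + 105/8
 = 1835/8
Net = 1835/8 - 99 = 1043/8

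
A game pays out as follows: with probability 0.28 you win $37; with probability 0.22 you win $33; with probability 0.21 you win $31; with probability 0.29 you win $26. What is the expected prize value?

E[payout] = 37·0.28 + 33·0.22 + 31·0.21 + 26·0.29
 = 10.36 + 7.26 + 6.51 + 7.54
 = 31.67

31.67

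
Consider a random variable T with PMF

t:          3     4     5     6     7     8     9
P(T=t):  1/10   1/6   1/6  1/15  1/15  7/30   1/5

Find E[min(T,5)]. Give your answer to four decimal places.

4.6333

E[min(T,5)] = Σ min(t,5)·P(T=t)
 = 3·1/10 + 4·1/6 + 5·1/6 + 5·1/15 + 5·1/15 + 5·7/30 + 5·1/5
 = 3/10 + 2/3 + 5/6 + 1/3 + 1/3 + 7/6 + 1
 = 139/30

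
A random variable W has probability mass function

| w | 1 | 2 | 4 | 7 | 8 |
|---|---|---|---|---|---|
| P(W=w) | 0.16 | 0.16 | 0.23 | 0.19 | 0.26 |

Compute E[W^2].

E[W^2] = Σ w^2·P(W=w)
 = 1·0.16 + 4·0.16 + 16·0.23 + 49·0.19 + 64·0.26
 = 0.16 + 0.64 + 3.68 + 9.31 + 16.64
 = 30.43

30.43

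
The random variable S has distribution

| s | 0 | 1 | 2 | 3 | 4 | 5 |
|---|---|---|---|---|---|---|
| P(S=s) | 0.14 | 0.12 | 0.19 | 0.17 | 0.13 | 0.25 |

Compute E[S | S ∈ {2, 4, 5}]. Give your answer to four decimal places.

3.7719

P(S ∈ {2, 4, 5}) = 0.19 + 0.13 + 0.25 = 0.57.
E[S | S ∈ {2, 4, 5}] = [2·0.19 + 4·0.13 + 5·0.25] / 0.57
 = 2.15 / 0.57
 = 215/57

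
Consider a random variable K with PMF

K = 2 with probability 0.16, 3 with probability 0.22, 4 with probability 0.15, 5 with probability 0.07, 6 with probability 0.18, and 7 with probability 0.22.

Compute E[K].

E[K] = Σ k·P(K=k)
 = 2·0.16 + 3·0.22 + 4·0.15 + 5·0.07 + 6·0.18 + 7·0.22
 = 0.32 + 0.66 + 0.6 + 0.35 + 1.08 + 1.54
 = 4.55

4.55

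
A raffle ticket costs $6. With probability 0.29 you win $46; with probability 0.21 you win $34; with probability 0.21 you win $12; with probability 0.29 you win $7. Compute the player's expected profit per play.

19.03

E[payout] = 46·0.29 + 34·0.21 + 12·0.21 + 7·0.29
 = 13.34 + 7.14 + 2.52 + 2.03
 = 25.03
Net = 25.03 - 6 = 19.03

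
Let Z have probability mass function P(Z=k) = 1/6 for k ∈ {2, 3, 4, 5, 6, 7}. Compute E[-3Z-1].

E[-3Z-1] = Σ (-3z-1)·P(Z=z)
 = (-7)·1/6 + (-10)·1/6 + (-13)·1/6 + (-16)·1/6 + (-19)·1/6 + (-22)·1/6
 = (-7/6) + (-5/3) + (-13/6) + (-8/3) + (-19/6) + (-11/3)
 = -29/2

-14.5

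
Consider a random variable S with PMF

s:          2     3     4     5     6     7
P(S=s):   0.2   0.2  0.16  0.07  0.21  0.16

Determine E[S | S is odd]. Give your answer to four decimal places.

4.8140

P(S is odd) = 0.2 + 0.07 + 0.16 = 0.43.
E[S | S is odd] = [3·0.2 + 5·0.07 + 7·0.16] / 0.43
 = 2.07 / 0.43
 = 207/43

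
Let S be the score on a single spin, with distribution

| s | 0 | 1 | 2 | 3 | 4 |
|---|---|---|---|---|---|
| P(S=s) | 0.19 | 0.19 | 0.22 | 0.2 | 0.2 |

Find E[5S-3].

E[5S-3] = Σ (5s-3)·P(S=s)
 = (-3)·0.19 + 2·0.19 + 7·0.22 + 12·0.2 + 17·0.2
 = (-0.57) + 0.38 + 1.54 + 2.4 + 3.4
 = 7.15

7.15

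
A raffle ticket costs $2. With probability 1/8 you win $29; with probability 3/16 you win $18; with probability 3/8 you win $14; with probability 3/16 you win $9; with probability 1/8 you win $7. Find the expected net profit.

E[payout] = 29·1/8 + 18·3/16 + 14·3/8 + 9·3/16 + 7·1/8
 = 29/8 + 27/8 + 21/4 + 27/16 + 7/8
 = 237/16
Net = 237/16 - 2 = 205/16

12.8125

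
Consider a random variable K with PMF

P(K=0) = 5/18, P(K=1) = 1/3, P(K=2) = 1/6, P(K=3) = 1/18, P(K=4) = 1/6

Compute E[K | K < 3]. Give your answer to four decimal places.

0.8571

P(K < 3) = 5/18 + 1/3 + 1/6 = 7/9.
E[K | K < 3] = [0·5/18 + 1·1/3 + 2·1/6] / (7/9)
 = 2/3 / (7/9)
 = 6/7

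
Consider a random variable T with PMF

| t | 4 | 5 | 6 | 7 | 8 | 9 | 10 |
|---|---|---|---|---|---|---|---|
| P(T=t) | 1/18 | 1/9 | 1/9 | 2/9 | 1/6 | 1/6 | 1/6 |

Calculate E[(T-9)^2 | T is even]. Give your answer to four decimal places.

P(T is even) = 1/18 + 1/9 + 1/6 + 1/6 = 1/2.
E[(T-9)^2 | T is even] = [25·1/18 + 9·1/9 + 1·1/6 + 1·1/6] / (1/2)
 = 49/18 / (1/2)
 = 49/9

5.4444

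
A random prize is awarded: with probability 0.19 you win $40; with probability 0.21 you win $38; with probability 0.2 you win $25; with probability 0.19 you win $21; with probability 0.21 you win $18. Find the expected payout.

E[payout] = 40·0.19 + 38·0.21 + 25·0.2 + 21·0.19 + 18·0.21
 = 7.6 + 7.98 + 5 + 3.99 + 3.78
 = 28.35

28.35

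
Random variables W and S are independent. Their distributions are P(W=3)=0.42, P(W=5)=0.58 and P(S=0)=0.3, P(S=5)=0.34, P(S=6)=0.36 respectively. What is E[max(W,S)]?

E[max(W,S)] = Σ_w Σ_s max(w,s) · P(W=w)P(S=s)
 = 3·0.126 + 5·0.1428 + 6·0.1512 + 5·0.174 + 5·0.1972 + 6·0.2088
 = 0.378 + 0.714 + 0.9072 + 0.87 + 0.986 + 1.2528
 = 5.108

5.108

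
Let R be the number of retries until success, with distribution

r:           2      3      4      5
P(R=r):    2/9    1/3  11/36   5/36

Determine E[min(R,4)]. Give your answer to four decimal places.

E[min(R,4)] = Σ min(r,4)·P(R=r)
 = 2·2/9 + 3·1/3 + 4·11/36 + 4·5/36
 = 4/9 + 1 + 11/9 + 5/9
 = 29/9

3.2222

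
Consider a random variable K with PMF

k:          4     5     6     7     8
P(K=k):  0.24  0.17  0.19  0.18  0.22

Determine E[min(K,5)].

4.76

E[min(K,5)] = Σ min(k,5)·P(K=k)
 = 4·0.24 + 5·0.17 + 5·0.19 + 5·0.18 + 5·0.22
 = 0.96 + 0.85 + 0.95 + 0.9 + 1.1
 = 4.76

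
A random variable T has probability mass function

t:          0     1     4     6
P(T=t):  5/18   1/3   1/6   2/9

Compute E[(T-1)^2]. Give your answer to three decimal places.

7.333

E[(T-1)^2] = Σ (t-1)^2·P(T=t)
 = 1·5/18 + 0·1/3 + 9·1/6 + 25·2/9
 = 5/18 + 0 + 3/2 + 50/9
 = 22/3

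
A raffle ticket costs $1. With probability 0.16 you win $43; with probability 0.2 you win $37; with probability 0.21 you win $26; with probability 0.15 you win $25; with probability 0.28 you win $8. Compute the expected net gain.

E[payout] = 43·0.16 + 37·0.2 + 26·0.21 + 25·0.15 + 8·0.28
 = 6.88 + 7.4 + 5.46 + 3.75 + 2.24
 = 25.73
Net = 25.73 - 1 = 24.73

24.73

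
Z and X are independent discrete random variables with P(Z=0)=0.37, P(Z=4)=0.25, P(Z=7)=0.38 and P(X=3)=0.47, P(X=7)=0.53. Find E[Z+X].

E[Z+X] = Σ_z Σ_x (z+x) · P(Z=z)P(X=x)
 = 3·0.1739 + 7·0.1961 + 7·0.1175 + 11·0.1325 + 10·0.1786 + 14·0.2014
 = 0.5217 + 1.3727 + 0.8225 + 1.4575 + 1.786 + 2.8196
 = 8.78

8.78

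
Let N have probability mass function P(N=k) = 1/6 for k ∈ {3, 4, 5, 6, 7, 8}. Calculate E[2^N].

84

E[2^N] = Σ 2^n·P(N=n)
 = 8·1/6 + 16·1/6 + 32·1/6 + 64·1/6 + 128·1/6 + 256·1/6
 = 4/3 + 8/3 + 16/3 + 32/3 + 64/3 + 128/3
 = 84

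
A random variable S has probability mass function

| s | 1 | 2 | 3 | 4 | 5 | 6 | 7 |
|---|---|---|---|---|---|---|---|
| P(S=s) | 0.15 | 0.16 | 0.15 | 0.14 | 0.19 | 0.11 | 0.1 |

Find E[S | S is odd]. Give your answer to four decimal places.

P(S is odd) = 0.15 + 0.15 + 0.19 + 0.1 = 0.59.
E[S | S is odd] = [1·0.15 + 3·0.15 + 5·0.19 + 7·0.1] / 0.59
 = 2.25 / 0.59
 = 225/59

3.8136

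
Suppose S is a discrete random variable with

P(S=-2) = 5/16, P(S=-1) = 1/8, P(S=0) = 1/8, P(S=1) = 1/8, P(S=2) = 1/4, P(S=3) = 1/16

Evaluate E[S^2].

E[S^2] = Σ s^2·P(S=s)
 = 4·5/16 + 1·1/8 + 0·1/8 + 1·1/8 + 4·1/4 + 9·1/16
 = 5/4 + 1/8 + 0 + 1/8 + 1 + 9/16
 = 49/16

3.0625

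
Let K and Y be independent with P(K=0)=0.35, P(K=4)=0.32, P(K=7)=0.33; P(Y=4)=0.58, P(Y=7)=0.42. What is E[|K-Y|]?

E[|K-Y|] = Σ_k Σ_y |k-y| · P(K=k)P(Y=y)
 = 4·0.203 + 7·0.147 + 0·0.1856 + 3·0.1344 + 3·0.1914 + 0·0.1386
 = 0.812 + 1.029 + 0 + 0.4032 + 0.5742 + 0
 = 2.8184

2.8184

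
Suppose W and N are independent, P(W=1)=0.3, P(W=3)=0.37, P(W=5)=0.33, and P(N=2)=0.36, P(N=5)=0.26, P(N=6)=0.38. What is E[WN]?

13.158

E[WN] = Σ_w Σ_n wn · P(W=w)P(N=n)
 = 2·0.108 + 5·0.078 + 6·0.114 + 6·0.1332 + 15·0.0962 + 18·0.1406 + 10·0.1188 + 25·0.0858 + 30·0.1254
 = 0.216 + 0.39 + 0.684 + 0.7992 + 1.443 + 2.5308 + 1.188 + 2.145 + 3.762
 = 13.158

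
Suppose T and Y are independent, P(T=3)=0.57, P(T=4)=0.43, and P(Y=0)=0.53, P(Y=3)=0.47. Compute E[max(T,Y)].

E[max(T,Y)] = Σ_t Σ_y max(t,y) · P(T=t)P(Y=y)
 = 3·0.3021 + 3·0.2679 + 4·0.2279 + 4·0.2021
 = 0.9063 + 0.8037 + 0.9116 + 0.8084
 = 3.43

3.43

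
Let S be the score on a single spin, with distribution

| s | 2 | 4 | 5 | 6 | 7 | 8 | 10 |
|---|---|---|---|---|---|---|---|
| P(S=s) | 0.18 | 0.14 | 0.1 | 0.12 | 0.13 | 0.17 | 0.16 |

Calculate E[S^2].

43.03

E[S^2] = Σ s^2·P(S=s)
 = 4·0.18 + 16·0.14 + 25·0.1 + 36·0.12 + 49·0.13 + 64·0.17 + 100·0.16
 = 0.72 + 2.24 + 2.5 + 4.32 + 6.37 + 10.88 + 16
 = 43.03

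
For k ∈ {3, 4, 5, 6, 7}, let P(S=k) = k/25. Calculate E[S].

E[S] = Σ s·P(S=s)
 = 3·3/25 + 4·4/25 + 5·1/5 + 6·6/25 + 7·7/25
 = 9/25 + 16/25 + 1 + 36/25 + 49/25
 = 27/5

5.4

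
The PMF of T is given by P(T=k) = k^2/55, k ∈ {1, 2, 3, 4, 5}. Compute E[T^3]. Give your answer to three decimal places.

80.455

E[T^3] = Σ t^3·P(T=t)
 = 1·1/55 + 8·4/55 + 27·9/55 + 64·16/55 + 125·5/11
 = 1/55 + 32/55 + 243/55 + 1024/55 + 625/11
 = 885/11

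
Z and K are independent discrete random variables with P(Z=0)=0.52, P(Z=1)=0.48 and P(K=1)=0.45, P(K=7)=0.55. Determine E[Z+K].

4.78

E[Z+K] = Σ_z Σ_k (z+k) · P(Z=z)P(K=k)
 = 1·0.234 + 7·0.286 + 2·0.216 + 8·0.264
 = 0.234 + 2.002 + 0.432 + 2.112
 = 4.78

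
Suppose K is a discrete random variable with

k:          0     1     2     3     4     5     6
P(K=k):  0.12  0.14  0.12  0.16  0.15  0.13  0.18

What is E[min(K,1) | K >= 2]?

P(K >= 2) = 0.12 + 0.16 + 0.15 + 0.13 + 0.18 = 0.74.
E[min(K,1) | K >= 2] = [1·0.12 + 1·0.16 + 1·0.15 + 1·0.13 + 1·0.18] / 0.74
 = 0.74 / 0.74
 = 1

1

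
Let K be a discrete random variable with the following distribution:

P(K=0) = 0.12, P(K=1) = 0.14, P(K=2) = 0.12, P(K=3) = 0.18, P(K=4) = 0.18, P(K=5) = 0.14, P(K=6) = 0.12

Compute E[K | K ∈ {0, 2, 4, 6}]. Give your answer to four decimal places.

P(K ∈ {0, 2, 4, 6}) = 0.12 + 0.12 + 0.18 + 0.12 = 0.54.
E[K | K ∈ {0, 2, 4, 6}] = [0·0.12 + 2·0.12 + 4·0.18 + 6·0.12] / 0.54
 = 1.68 / 0.54
 = 28/9

3.1111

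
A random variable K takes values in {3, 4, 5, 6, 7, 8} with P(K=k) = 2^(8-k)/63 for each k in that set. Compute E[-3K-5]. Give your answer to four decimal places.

E[-3K-5] = Σ (-3k-5)·P(K=k)
 = (-14)·32/63 + (-17)·16/63 + (-20)·8/63 + (-23)·4/63 + (-26)·2/63 + (-29)·1/63
 = (-64/9) + (-272/63) + (-160/63) + (-92/63) + (-52/63) + (-29/63)
 = -117/7

-16.7143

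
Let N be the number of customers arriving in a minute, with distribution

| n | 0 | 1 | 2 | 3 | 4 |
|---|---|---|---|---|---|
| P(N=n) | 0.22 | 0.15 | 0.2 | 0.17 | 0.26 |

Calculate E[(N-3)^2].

E[(N-3)^2] = Σ (n-3)^2·P(N=n)
 = 9·0.22 + 4·0.15 + 1·0.2 + 0·0.17 + 1·0.26
 = 1.98 + 0.6 + 0.2 + 0 + 0.26
 = 3.04

3.04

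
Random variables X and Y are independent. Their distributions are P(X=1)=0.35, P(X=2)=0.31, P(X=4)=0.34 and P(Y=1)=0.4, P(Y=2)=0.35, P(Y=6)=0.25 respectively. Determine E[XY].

E[XY] = Σ_x Σ_y xy · P(X=x)P(Y=y)
 = 1·0.14 + 2·0.1225 + 6·0.0875 + 2·0.124 + 4·0.1085 + 12·0.0775 + 4·0.136 + 8·0.119 + 24·0.085
 = 0.14 + 0.245 + 0.525 + 0.248 + 0.434 + 0.93 + 0.544 + 0.952 + 2.04
 = 6.058

6.058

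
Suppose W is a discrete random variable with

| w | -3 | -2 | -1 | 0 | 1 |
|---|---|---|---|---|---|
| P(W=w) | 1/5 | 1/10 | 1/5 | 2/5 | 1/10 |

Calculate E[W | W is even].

P(W is even) = 1/10 + 2/5 = 1/2.
E[W | W is even] = [(-2)·1/10 + 0·2/5] / (1/2)
 = -1/5 / (1/2)
 = -2/5

-0.4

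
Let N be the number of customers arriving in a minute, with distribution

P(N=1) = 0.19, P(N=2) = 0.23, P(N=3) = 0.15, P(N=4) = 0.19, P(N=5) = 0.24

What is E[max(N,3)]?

3.67

E[max(N,3)] = Σ max(n,3)·P(N=n)
 = 3·0.19 + 3·0.23 + 3·0.15 + 4·0.19 + 5·0.24
 = 0.57 + 0.69 + 0.45 + 0.76 + 1.2
 = 3.67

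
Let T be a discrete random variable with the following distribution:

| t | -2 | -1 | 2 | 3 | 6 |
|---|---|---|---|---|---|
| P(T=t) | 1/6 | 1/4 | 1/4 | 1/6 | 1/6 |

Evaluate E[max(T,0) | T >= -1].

2.4

P(T >= -1) = 1/4 + 1/4 + 1/6 + 1/6 = 5/6.
E[max(T,0) | T >= -1] = [0·1/4 + 2·1/4 + 3·1/6 + 6·1/6] / (5/6)
 = 2 / (5/6)
 = 12/5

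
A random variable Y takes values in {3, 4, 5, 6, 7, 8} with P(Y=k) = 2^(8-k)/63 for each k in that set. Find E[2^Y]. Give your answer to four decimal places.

24.3810

E[2^Y] = Σ 2^y·P(Y=y)
 = 8·32/63 + 16·16/63 + 32·8/63 + 64·4/63 + 128·2/63 + 256·1/63
 = 256/63 + 256/63 + 256/63 + 256/63 + 256/63 + 256/63
 = 512/21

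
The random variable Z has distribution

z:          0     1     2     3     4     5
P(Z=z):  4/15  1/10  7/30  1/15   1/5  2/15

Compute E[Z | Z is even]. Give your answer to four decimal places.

1.8095

P(Z is even) = 4/15 + 7/30 + 1/5 = 7/10.
E[Z | Z is even] = [0·4/15 + 2·7/30 + 4·1/5] / (7/10)
 = 19/15 / (7/10)
 = 38/21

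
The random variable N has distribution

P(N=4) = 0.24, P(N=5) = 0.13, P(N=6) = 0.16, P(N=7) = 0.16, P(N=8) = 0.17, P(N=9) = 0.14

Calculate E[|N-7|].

E[|N-7|] = Σ |n-7|·P(N=n)
 = 3·0.24 + 2·0.13 + 1·0.16 + 0·0.16 + 1·0.17 + 2·0.14
 = 0.72 + 0.26 + 0.16 + 0 + 0.17 + 0.28
 = 1.59

1.59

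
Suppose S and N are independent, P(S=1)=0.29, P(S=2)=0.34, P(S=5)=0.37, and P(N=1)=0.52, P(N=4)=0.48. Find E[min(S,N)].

1.696

E[min(S,N)] = Σ_s Σ_n min(s,n) · P(S=s)P(N=n)
 = 1·0.1508 + 1·0.1392 + 1·0.1768 + 2·0.1632 + 1·0.1924 + 4·0.1776
 = 0.1508 + 0.1392 + 0.1768 + 0.3264 + 0.1924 + 0.7104
 = 1.696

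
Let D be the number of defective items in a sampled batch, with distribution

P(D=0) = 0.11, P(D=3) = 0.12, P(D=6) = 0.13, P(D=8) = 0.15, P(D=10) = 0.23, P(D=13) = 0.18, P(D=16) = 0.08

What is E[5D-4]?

37.3

E[5D-4] = Σ (5d-4)·P(D=d)
 = (-4)·0.11 + 11·0.12 + 26·0.13 + 36·0.15 + 46·0.23 + 61·0.18 + 76·0.08
 = (-0.44) + 1.32 + 3.38 + 5.4 + 10.58 + 10.98 + 6.08
 = 37.3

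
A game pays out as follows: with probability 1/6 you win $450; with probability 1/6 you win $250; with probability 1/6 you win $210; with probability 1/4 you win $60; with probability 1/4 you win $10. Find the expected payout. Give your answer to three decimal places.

169.167

E[payout] = 450·1/6 + 250·1/6 + 210·1/6 + 60·1/4 + 10·1/4
 = 75 + 125/3 + 35 + 15 + 5/2
 = 1015/6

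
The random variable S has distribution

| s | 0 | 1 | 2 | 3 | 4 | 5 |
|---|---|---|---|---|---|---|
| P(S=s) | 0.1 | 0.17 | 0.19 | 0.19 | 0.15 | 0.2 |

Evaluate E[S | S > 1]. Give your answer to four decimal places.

3.4932

P(S > 1) = 0.19 + 0.19 + 0.15 + 0.2 = 0.73.
E[S | S > 1] = [2·0.19 + 3·0.19 + 4·0.15 + 5·0.2] / 0.73
 = 2.55 / 0.73
 = 255/73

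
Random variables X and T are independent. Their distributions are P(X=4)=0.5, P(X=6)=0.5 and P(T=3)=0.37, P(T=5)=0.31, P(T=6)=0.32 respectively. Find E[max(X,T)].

E[max(X,T)] = Σ_x Σ_t max(x,t) · P(X=x)P(T=t)
 = 4·0.185 + 5·0.155 + 6·0.16 + 6·0.185 + 6·0.155 + 6·0.16
 = 0.74 + 0.775 + 0.96 + 1.11 + 0.93 + 0.96
 = 5.475

5.475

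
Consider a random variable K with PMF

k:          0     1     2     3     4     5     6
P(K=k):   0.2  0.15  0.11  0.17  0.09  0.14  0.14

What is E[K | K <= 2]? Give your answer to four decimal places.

P(K <= 2) = 0.2 + 0.15 + 0.11 = 0.46.
E[K | K <= 2] = [0·0.2 + 1·0.15 + 2·0.11] / 0.46
 = 0.37 / 0.46
 = 37/46

0.8043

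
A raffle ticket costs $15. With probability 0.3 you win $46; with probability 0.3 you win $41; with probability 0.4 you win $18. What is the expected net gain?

18.3

E[payout] = 46·0.3 + 41·0.3 + 18·0.4
 = 13.8 + 12.3 + 7.2
 = 33.3
Net = 33.3 - 15 = 18.3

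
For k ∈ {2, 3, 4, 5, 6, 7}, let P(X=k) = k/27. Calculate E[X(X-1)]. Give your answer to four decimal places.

E[X(X-1)] = Σ x(x-1)·P(X=x)
 = 2·2/27 + 6·1/9 + 12·4/27 + 20·5/27 + 30·2/9 + 42·7/27
 = 4/27 + 2/3 + 16/9 + 100/27 + 20/3 + 98/9
 = 644/27

23.8519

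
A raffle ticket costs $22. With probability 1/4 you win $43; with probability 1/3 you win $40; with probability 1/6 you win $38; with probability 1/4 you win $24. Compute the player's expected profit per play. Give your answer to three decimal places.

E[payout] = 43·1/4 + 40·1/3 + 38·1/6 + 24·1/4
 = 43/4 + 40/3 + 19/3 + 6
 = 437/12
Net = 437/12 - 22 = 173/12

14.417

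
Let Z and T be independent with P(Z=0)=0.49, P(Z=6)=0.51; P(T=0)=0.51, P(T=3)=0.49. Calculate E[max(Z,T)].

3.7803

E[max(Z,T)] = Σ_z Σ_t max(z,t) · P(Z=z)P(T=t)
 = 0·0.2499 + 3·0.2401 + 6·0.2601 + 6·0.2499
 = 0 + 0.7203 + 1.5606 + 1.4994
 = 3.7803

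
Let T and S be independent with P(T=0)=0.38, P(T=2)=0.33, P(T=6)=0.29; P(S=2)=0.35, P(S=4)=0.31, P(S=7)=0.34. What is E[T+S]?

6.72

E[T+S] = Σ_t Σ_s (t+s) · P(T=t)P(S=s)
 = 2·0.133 + 4·0.1178 + 7·0.1292 + 4·0.1155 + 6·0.1023 + 9·0.1122 + 8·0.1015 + 10·0.0899 + 13·0.0986
 = 0.266 + 0.4712 + 0.9044 + 0.462 + 0.6138 + 1.0098 + 0.812 + 0.899 + 1.2818
 = 6.72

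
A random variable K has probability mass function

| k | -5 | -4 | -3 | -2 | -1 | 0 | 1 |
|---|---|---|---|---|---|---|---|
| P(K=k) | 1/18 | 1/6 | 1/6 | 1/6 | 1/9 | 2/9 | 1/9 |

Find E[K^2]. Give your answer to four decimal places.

6.4444

E[K^2] = Σ k^2·P(K=k)
 = 25·1/18 + 16·1/6 + 9·1/6 + 4·1/6 + 1·1/9 + 0·2/9 + 1·1/9
 = 25/18 + 8/3 + 3/2 + 2/3 + 1/9 + 0 + 1/9
 = 58/9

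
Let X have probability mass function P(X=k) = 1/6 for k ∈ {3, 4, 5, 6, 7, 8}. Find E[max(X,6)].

E[max(X,6)] = Σ max(x,6)·P(X=x)
 = 6·1/6 + 6·1/6 + 6·1/6 + 6·1/6 + 7·1/6 + 8·1/6
 = 1 + 1 + 1 + 1 + 7/6 + 4/3
 = 13/2

6.5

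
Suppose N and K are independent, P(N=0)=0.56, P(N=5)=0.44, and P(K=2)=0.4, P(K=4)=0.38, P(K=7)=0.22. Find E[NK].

8.492

E[NK] = Σ_n Σ_k nk · P(N=n)P(K=k)
 = 0·0.224 + 0·0.2128 + 0·0.1232 + 10·0.176 + 20·0.1672 + 35·0.0968
 = 0 + 0 + 0 + 1.76 + 3.344 + 3.388
 = 8.492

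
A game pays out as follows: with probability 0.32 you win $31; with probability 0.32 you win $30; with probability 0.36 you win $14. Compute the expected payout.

24.56

E[payout] = 31·0.32 + 30·0.32 + 14·0.36
 = 9.92 + 9.6 + 5.04
 = 24.56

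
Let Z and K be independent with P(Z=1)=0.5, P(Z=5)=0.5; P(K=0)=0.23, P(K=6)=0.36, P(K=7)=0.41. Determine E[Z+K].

E[Z+K] = Σ_z Σ_k (z+k) · P(Z=z)P(K=k)
 = 1·0.115 + 7·0.18 + 8·0.205 + 5·0.115 + 11·0.18 + 12·0.205
 = 0.115 + 1.26 + 1.64 + 0.575 + 1.98 + 2.46
 = 8.03

8.03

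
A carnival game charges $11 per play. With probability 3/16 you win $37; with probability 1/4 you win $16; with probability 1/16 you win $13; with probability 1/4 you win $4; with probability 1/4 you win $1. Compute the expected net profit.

E[payout] = 37·3/16 + 16·1/4 + 13·1/16 + 4·1/4 + 1·1/4
 = 111/16 + 4 + 13/16 + 1 + 1/4
 = 13
Net = 13 - 11 = 2

2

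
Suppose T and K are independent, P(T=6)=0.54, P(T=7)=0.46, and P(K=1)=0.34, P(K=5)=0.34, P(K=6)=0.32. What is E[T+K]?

E[T+K] = Σ_t Σ_k (t+k) · P(T=t)P(K=k)
 = 7·0.1836 + 11·0.1836 + 12·0.1728 + 8·0.1564 + 12·0.1564 + 13·0.1472
 = 1.2852 + 2.0196 + 2.0736 + 1.2512 + 1.8768 + 1.9136
 = 10.42

10.42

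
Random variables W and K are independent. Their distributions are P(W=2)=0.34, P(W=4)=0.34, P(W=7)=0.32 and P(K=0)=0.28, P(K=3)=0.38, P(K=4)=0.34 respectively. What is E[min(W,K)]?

E[min(W,K)] = Σ_w Σ_k min(w,k) · P(W=w)P(K=k)
 = 0·0.0952 + 2·0.1292 + 2·0.1156 + 0·0.0952 + 3·0.1292 + 4·0.1156 + 0·0.0896 + 3·0.1216 + 4·0.1088
 = 0 + 0.2584 + 0.2312 + 0 + 0.3876 + 0.4624 + 0 + 0.3648 + 0.4352
 = 2.1396

2.1396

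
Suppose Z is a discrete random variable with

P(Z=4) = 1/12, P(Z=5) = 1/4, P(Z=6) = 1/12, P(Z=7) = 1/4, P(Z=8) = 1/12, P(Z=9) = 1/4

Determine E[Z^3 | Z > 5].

P(Z > 5) = 1/12 + 1/4 + 1/12 + 1/4 = 2/3.
E[Z^3 | Z > 5] = [216·1/12 + 343·1/4 + 512·1/12 + 729·1/4] / (2/3)
 = 986/3 / (2/3)
 = 493

493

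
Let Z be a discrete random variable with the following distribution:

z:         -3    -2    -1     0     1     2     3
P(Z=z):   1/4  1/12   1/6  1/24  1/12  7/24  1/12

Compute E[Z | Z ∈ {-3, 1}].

P(Z ∈ {-3, 1}) = 1/4 + 1/12 = 1/3.
E[Z | Z ∈ {-3, 1}] = [(-3)·1/4 + 1·1/12] / (1/3)
 = -2/3 / (1/3)
 = -2

-2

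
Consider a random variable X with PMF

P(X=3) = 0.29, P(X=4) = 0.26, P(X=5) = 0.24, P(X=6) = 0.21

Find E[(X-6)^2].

3.89

E[(X-6)^2] = Σ (x-6)^2·P(X=x)
 = 9·0.29 + 4·0.26 + 1·0.24 + 0·0.21
 = 2.61 + 1.04 + 0.24 + 0
 = 3.89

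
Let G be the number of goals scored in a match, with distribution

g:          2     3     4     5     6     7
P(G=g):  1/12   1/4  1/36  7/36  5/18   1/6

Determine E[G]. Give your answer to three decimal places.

4.833

E[G] = Σ g·P(G=g)
 = 2·1/12 + 3·1/4 + 4·1/36 + 5·7/36 + 6·5/18 + 7·1/6
 = 1/6 + 3/4 + 1/9 + 35/36 + 5/3 + 7/6
 = 29/6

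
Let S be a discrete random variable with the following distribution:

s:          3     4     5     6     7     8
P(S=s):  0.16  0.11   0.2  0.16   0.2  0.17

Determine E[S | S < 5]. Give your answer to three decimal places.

P(S < 5) = 0.16 + 0.11 = 0.27.
E[S | S < 5] = [3·0.16 + 4·0.11] / 0.27
 = 0.92 / 0.27
 = 92/27

3.407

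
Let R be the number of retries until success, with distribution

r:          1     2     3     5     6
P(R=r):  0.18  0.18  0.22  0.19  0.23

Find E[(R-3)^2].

3.73

E[(R-3)^2] = Σ (r-3)^2·P(R=r)
 = 4·0.18 + 1·0.18 + 0·0.22 + 4·0.19 + 9·0.23
 = 0.72 + 0.18 + 0 + 0.76 + 2.07
 = 3.73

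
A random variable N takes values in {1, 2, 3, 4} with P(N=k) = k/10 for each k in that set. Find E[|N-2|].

1.2

E[|N-2|] = Σ |n-2|·P(N=n)
 = 1·1/10 + 0·1/5 + 1·3/10 + 2·2/5
 = 1/10 + 0 + 3/10 + 4/5
 = 6/5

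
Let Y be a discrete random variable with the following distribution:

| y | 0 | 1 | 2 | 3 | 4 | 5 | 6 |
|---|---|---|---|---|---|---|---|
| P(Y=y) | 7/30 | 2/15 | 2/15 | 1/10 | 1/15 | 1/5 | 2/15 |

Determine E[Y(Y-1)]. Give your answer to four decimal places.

E[Y(Y-1)] = Σ y(y-1)·P(Y=y)
 = 0·7/30 + 0·2/15 + 2·2/15 + 6·1/10 + 12·1/15 + 20·1/5 + 30·2/15
 = 0 + 0 + 4/15 + 3/5 + 4/5 + 4 + 4
 = 29/3

9.6667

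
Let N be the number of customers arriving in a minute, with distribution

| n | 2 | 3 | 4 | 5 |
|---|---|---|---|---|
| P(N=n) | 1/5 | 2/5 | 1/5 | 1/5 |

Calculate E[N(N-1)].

9.2

E[N(N-1)] = Σ n(n-1)·P(N=n)
 = 2·1/5 + 6·2/5 + 12·1/5 + 20·1/5
 = 2/5 + 12/5 + 12/5 + 4
 = 46/5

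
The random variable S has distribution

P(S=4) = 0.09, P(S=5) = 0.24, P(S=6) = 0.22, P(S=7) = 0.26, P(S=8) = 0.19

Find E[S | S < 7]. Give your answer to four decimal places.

5.2364

P(S < 7) = 0.09 + 0.24 + 0.22 = 0.55.
E[S | S < 7] = [4·0.09 + 5·0.24 + 6·0.22] / 0.55
 = 2.88 / 0.55
 = 288/55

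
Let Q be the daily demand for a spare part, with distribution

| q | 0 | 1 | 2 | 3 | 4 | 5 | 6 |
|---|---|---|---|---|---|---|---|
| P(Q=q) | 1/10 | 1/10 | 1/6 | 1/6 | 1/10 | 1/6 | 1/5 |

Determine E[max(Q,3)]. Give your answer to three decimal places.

4.033

E[max(Q,3)] = Σ max(q,3)·P(Q=q)
 = 3·1/10 + 3·1/10 + 3·1/6 + 3·1/6 + 4·1/10 + 5·1/6 + 6·1/5
 = 3/10 + 3/10 + 1/2 + 1/2 + 2/5 + 5/6 + 6/5
 = 121/30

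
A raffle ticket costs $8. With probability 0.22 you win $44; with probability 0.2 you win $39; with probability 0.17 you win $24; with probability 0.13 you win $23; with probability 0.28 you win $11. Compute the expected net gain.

19.63

E[payout] = 44·0.22 + 39·0.2 + 24·0.17 + 23·0.13 + 11·0.28
 = 9.68 + 7.8 + 4.08 + 2.99 + 3.08
 = 27.63
Net = 27.63 - 8 = 19.63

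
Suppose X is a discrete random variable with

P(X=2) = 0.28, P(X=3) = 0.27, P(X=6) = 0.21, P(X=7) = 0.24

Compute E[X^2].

E[X^2] = Σ x^2·P(X=x)
 = 4·0.28 + 9·0.27 + 36·0.21 + 49·0.24
 = 1.12 + 2.43 + 7.56 + 11.76
 = 22.87

22.87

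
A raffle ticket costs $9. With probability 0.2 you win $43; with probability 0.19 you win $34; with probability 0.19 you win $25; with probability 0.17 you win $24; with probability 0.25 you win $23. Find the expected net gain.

20.64

E[payout] = 43·0.2 + 34·0.19 + 25·0.19 + 24·0.17 + 23·0.25
 = 8.6 + 6.46 + 4.75 + 4.08 + 5.75
 = 29.64
Net = 29.64 - 9 = 20.64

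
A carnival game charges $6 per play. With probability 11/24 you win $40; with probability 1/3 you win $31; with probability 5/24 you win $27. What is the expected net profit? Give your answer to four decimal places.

E[payout] = 40·11/24 + 31·1/3 + 27·5/24
 = 55/3 + 31/3 + 45/8
 = 823/24
Net = 823/24 - 6 = 679/24

28.2917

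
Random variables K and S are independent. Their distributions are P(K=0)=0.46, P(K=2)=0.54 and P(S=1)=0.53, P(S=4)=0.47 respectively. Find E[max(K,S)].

2.6962

E[max(K,S)] = Σ_k Σ_s max(k,s) · P(K=k)P(S=s)
 = 1·0.2438 + 4·0.2162 + 2·0.2862 + 4·0.2538
 = 0.2438 + 0.8648 + 0.5724 + 1.0152
 = 2.6962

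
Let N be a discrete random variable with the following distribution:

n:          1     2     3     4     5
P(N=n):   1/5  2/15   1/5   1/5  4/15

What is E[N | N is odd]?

P(N is odd) = 1/5 + 1/5 + 4/15 = 2/3.
E[N | N is odd] = [1·1/5 + 3·1/5 + 5·4/15] / (2/3)
 = 32/15 / (2/3)
 = 16/5

3.2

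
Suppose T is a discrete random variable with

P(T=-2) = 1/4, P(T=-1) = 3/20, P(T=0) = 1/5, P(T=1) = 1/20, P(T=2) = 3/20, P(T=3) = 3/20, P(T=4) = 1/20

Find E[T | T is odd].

1

P(T is odd) = 3/20 + 1/20 + 3/20 = 7/20.
E[T | T is odd] = [(-1)·3/20 + 1·1/20 + 3·3/20] / (7/20)
 = 7/20 / (7/20)
 = 1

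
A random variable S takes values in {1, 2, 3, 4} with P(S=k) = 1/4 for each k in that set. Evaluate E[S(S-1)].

E[S(S-1)] = Σ s(s-1)·P(S=s)
 = 0·1/4 + 2·1/4 + 6·1/4 + 12·1/4
 = 0 + 1/2 + 3/2 + 3
 = 5

5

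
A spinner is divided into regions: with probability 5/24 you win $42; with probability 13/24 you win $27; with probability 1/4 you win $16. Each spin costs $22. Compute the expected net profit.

5.375

E[payout] = 42·5/24 + 27·13/24 + 16·1/4
 = 35/4 + 117/8 + 4
 = 219/8
Net = 219/8 - 22 = 43/8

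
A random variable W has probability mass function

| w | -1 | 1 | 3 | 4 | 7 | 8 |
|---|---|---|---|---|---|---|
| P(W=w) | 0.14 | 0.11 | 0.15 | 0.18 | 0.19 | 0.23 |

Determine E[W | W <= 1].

P(W <= 1) = 0.14 + 0.11 = 0.25.
E[W | W <= 1] = [(-1)·0.14 + 1·0.11] / 0.25
 = -0.03 / 0.25
 = -3/25

-0.12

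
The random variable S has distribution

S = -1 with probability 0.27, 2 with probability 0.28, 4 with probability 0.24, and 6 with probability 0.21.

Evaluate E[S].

2.51

E[S] = Σ s·P(S=s)
 = (-1)·0.27 + 2·0.28 + 4·0.24 + 6·0.21
 = (-0.27) + 0.56 + 0.96 + 1.26
 = 2.51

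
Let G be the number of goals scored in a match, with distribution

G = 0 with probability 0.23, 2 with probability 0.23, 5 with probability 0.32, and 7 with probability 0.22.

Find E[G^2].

19.7

E[G^2] = Σ g^2·P(G=g)
 = 0·0.23 + 4·0.23 + 25·0.32 + 49·0.22
 = 0 + 0.92 + 8 + 10.78
 = 19.7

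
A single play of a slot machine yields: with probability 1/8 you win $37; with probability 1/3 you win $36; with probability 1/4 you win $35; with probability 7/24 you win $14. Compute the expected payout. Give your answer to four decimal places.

E[payout] = 37·1/8 + 36·1/3 + 35·1/4 + 14·7/24
 = 37/8 + 12 + 35/4 + 49/12
 = 707/24

29.4583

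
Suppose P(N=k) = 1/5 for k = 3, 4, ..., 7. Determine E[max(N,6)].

E[max(N,6)] = Σ max(n,6)·P(N=n)
 = 6·1/5 + 6·1/5 + 6·1/5 + 6·1/5 + 7·1/5
 = 6/5 + 6/5 + 6/5 + 6/5 + 7/5
 = 31/5

6.2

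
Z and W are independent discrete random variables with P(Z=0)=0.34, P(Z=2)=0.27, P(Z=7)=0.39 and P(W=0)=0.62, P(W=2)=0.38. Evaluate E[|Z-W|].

E[|Z-W|] = Σ_z Σ_w |z-w| · P(Z=z)P(W=w)
 = 0·0.2108 + 2·0.1292 + 2·0.1674 + 0·0.1026 + 7·0.2418 + 5·0.1482
 = 0 + 0.2584 + 0.3348 + 0 + 1.6926 + 0.741
 = 3.0268

3.0268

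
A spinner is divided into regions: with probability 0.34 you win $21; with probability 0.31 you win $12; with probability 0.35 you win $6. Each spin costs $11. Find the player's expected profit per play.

E[payout] = 21·0.34 + 12·0.31 + 6·0.35
 = 7.14 + 3.72 + 2.1
 = 12.96
Net = 12.96 - 11 = 1.96

1.96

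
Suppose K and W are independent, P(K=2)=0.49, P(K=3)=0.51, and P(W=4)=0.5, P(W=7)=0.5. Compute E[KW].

E[KW] = Σ_k Σ_w kw · P(K=k)P(W=w)
 = 8·0.245 + 14·0.245 + 12·0.255 + 21·0.255
 = 1.96 + 3.43 + 3.06 + 5.355
 = 13.805

13.805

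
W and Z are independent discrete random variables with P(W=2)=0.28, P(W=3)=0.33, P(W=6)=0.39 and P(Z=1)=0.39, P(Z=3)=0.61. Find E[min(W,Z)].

2.0492

E[min(W,Z)] = Σ_w Σ_z min(w,z) · P(W=w)P(Z=z)
 = 1·0.1092 + 2·0.1708 + 1·0.1287 + 3·0.2013 + 1·0.1521 + 3·0.2379
 = 0.1092 + 0.3416 + 0.1287 + 0.6039 + 0.1521 + 0.7137
 = 2.0492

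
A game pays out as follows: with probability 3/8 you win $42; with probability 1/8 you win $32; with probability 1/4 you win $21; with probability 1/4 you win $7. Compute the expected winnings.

E[payout] = 42·3/8 + 32·1/8 + 21·1/4 + 7·1/4
 = 63/4 + 4 + 21/4 + 7/4
 = 107/4

26.75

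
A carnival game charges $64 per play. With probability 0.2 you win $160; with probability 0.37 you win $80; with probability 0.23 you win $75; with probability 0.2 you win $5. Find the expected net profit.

15.85

E[payout] = 160·0.2 + 80·0.37 + 75·0.23 + 5·0.2
 = 32 + 29.6 + 17.25 + 1
 = 79.85
Net = 79.85 - 64 = 15.85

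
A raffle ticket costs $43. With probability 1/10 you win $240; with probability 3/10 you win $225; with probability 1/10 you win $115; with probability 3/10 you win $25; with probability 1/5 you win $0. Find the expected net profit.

67.5

E[payout] = 240·1/10 + 225·3/10 + 115·1/10 + 25·3/10 + 0·1/5
 = 24 + 135/2 + 23/2 + 15/2 + 0
 = 221/2
Net = 221/2 - 43 = 135/2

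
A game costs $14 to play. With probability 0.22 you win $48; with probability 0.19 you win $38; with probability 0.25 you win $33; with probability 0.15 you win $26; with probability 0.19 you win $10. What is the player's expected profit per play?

17.83

E[payout] = 48·0.22 + 38·0.19 + 33·0.25 + 26·0.15 + 10·0.19
 = 10.56 + 7.22 + 8.25 + 3.9 + 1.9
 = 31.83
Net = 31.83 - 14 = 17.83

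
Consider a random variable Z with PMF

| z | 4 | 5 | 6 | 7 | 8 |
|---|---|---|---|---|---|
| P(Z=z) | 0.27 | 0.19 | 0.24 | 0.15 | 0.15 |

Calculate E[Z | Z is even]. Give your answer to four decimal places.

5.6364

P(Z is even) = 0.27 + 0.24 + 0.15 = 0.66.
E[Z | Z is even] = [4·0.27 + 6·0.24 + 8·0.15] / 0.66
 = 3.72 / 0.66
 = 62/11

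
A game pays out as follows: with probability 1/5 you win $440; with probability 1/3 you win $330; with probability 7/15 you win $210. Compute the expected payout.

E[payout] = 440·1/5 + 330·1/3 + 210·7/15
 = 88 + 110 + 98
 = 296

296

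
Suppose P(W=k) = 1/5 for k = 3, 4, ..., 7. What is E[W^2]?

27

E[W^2] = Σ w^2·P(W=w)
 = 9·1/5 + 16·1/5 + 25·1/5 + 36·1/5 + 49·1/5
 = 9/5 + 16/5 + 5 + 36/5 + 49/5
 = 27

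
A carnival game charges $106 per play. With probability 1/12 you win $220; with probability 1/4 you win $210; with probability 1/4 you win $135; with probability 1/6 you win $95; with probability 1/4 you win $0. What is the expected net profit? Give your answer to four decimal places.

E[payout] = 220·1/12 + 210·1/4 + 135·1/4 + 95·1/6 + 0·1/4
 = 55/3 + 105/2 + 135/4 + 95/6 + 0
 = 1445/12
Net = 1445/12 - 106 = 173/12

14.4167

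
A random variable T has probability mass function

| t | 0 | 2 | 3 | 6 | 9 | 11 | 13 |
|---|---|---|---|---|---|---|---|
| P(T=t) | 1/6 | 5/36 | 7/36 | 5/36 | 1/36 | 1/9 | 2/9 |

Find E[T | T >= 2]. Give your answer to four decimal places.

P(T >= 2) = 5/36 + 7/36 + 5/36 + 1/36 + 1/9 + 2/9 = 5/6.
E[T | T >= 2] = [2·5/36 + 3·7/36 + 6·5/36 + 9·1/36 + 11·1/9 + 13·2/9] / (5/6)
 = 109/18 / (5/6)
 = 109/15

7.2667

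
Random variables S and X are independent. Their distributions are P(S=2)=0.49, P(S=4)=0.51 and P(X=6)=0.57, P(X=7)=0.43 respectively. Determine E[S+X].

9.45

E[S+X] = Σ_s Σ_x (s+x) · P(S=s)P(X=x)
 = 8·0.2793 + 9·0.2107 + 10·0.2907 + 11·0.2193
 = 2.2344 + 1.8963 + 2.907 + 2.4123
 = 9.45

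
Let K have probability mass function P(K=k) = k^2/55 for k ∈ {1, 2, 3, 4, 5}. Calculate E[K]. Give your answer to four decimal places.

E[K] = Σ k·P(K=k)
 = 1·1/55 + 2·4/55 + 3·9/55 + 4·16/55 + 5·5/11
 = 1/55 + 8/55 + 27/55 + 64/55 + 25/11
 = 45/11

4.0909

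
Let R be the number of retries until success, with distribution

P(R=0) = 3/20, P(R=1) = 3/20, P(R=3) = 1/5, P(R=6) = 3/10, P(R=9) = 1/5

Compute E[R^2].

E[R^2] = Σ r^2·P(R=r)
 = 0·3/20 + 1·3/20 + 9·1/5 + 36·3/10 + 81·1/5
 = 0 + 3/20 + 9/5 + 54/5 + 81/5
 = 579/20

28.95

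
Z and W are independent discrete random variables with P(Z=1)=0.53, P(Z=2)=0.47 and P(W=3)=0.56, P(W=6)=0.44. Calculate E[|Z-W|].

E[|Z-W|] = Σ_z Σ_w |z-w| · P(Z=z)P(W=w)
 = 2·0.2968 + 5·0.2332 + 1·0.2632 + 4·0.2068
 = 0.5936 + 1.166 + 0.2632 + 0.8272
 = 2.85

2.85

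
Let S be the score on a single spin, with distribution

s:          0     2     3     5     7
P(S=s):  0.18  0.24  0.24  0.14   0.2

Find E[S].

3.3

E[S] = Σ s·P(S=s)
 = 0·0.18 + 2·0.24 + 3·0.24 + 5·0.14 + 7·0.2
 = 0 + 0.48 + 0.72 + 0.7 + 1.4
 = 3.3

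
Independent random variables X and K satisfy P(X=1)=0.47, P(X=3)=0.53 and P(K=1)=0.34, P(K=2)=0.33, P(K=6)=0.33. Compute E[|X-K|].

E[|X-K|] = Σ_x Σ_k |x-k| · P(X=x)P(K=k)
 = 0·0.1598 + 1·0.1551 + 5·0.1551 + 2·0.1802 + 1·0.1749 + 3·0.1749
 = 0 + 0.1551 + 0.7755 + 0.3604 + 0.1749 + 0.5247
 = 1.9906

1.9906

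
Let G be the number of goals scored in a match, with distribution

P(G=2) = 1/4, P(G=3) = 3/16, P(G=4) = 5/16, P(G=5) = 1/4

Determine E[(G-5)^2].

3.3125

E[(G-5)^2] = Σ (g-5)^2·P(G=g)
 = 9·1/4 + 4·3/16 + 1·5/16 + 0·1/4
 = 9/4 + 3/4 + 5/16 + 0
 = 53/16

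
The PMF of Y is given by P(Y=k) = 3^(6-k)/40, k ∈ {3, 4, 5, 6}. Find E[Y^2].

12.45

E[Y^2] = Σ y^2·P(Y=y)
 = 9·27/40 + 16·9/40 + 25·3/40 + 36·1/40
 = 243/40 + 18/5 + 15/8 + 9/10
 = 249/20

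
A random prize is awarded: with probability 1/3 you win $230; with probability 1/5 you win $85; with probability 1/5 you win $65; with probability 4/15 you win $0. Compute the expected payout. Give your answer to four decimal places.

106.6667

E[payout] = 230·1/3 + 85·1/5 + 65·1/5 + 0·4/15
 = 230/3 + 17 + 13 + 0
 = 320/3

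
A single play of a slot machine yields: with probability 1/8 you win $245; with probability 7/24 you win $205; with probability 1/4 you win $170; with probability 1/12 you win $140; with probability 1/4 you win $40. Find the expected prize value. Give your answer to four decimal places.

154.5833

E[payout] = 245·1/8 + 205·7/24 + 170·1/4 + 140·1/12 + 40·1/4
 = 245/8 + 1435/24 + 85/2 + 35/3 + 10
 = 1855/12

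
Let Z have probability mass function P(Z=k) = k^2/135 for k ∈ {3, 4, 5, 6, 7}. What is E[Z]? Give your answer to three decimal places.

5.741

E[Z] = Σ z·P(Z=z)
 = 3·1/15 + 4·16/135 + 5·5/27 + 6·4/15 + 7·49/135
 = 1/5 + 64/135 + 25/27 + 8/5 + 343/135
 = 155/27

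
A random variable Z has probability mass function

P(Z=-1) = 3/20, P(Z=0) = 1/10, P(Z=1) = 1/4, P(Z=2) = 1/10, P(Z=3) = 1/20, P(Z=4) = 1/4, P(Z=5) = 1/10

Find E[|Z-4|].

2.25

E[|Z-4|] = Σ |z-4|·P(Z=z)
 = 5·3/20 + 4·1/10 + 3·1/4 + 2·1/10 + 1·1/20 + 0·1/4 + 1·1/10
 = 3/4 + 2/5 + 3/4 + 1/5 + 1/20 + 0 + 1/10
 = 9/4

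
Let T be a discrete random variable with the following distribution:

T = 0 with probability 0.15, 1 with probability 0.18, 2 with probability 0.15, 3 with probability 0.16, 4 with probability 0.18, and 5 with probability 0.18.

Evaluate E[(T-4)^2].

4.96

E[(T-4)^2] = Σ (t-4)^2·P(T=t)
 = 16·0.15 + 9·0.18 + 4·0.15 + 1·0.16 + 0·0.18 + 1·0.18
 = 2.4 + 1.62 + 0.6 + 0.16 + 0 + 0.18
 = 4.96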